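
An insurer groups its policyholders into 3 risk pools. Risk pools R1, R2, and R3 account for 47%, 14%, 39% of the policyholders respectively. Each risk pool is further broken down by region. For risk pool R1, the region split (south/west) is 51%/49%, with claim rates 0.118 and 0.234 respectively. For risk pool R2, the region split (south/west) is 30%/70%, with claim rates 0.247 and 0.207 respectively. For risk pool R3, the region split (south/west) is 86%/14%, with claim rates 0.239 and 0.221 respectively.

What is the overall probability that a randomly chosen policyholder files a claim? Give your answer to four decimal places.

0.2051

P(C|R1) = 0.51·0.118 + 0.49·0.234 = 0.06018 + 0.11466 = 0.17484
P(C|R2) = 0.3·0.247 + 0.7·0.207 = 0.0741 + 0.1449 = 0.219
P(C|R3) = 0.86·0.239 + 0.14·0.221 = 0.20554 + 0.03094 = 0.23648
By total probability over the outer partition,
P(C) = 0.47·0.17484 + 0.14·0.219 + 0.39·0.23648
      = 0.0821748 + 0.03066 + 0.0922272 = 0.205062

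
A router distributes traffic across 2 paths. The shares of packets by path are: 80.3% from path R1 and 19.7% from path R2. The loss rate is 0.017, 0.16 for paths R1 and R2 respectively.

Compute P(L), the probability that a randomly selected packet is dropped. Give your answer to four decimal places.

0.0452

Summing over the partition,
P(L) = P(L|R1)·P(R1) + P(L|R2)·P(R2)
      = 0.017·0.803 + 0.16·0.197
      = 0.013651 + 0.03152 = 0.045171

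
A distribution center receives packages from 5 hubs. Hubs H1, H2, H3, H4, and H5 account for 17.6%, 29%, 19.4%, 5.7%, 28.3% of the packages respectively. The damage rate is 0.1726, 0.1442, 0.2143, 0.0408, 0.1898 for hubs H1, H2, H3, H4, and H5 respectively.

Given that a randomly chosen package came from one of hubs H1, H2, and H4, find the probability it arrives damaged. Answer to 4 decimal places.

P(D|S) ≈ 0.1425

Let S = {H1, H2, H4}.
P(S) = 0.176 + 0.29 + 0.057 = 0.523.
P(D ∩ S) = 0.1726·0.176 + 0.1442·0.29 + 0.0408·0.057 = 0.0303776 + 0.041818 + 0.0023256 = 0.0745212.
P(D | S) = 0.0745212 / 0.523 = 0.142488…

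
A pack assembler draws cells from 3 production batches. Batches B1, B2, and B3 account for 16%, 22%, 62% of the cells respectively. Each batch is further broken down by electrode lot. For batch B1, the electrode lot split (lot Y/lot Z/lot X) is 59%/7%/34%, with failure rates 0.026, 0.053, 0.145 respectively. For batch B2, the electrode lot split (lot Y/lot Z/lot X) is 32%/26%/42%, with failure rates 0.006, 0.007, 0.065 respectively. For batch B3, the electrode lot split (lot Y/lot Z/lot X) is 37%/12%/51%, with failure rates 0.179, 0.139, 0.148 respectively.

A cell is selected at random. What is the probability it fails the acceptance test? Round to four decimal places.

P(F) ≈ 0.1160

P(F|B1) = 0.59·0.026 + 0.07·0.053 + 0.34·0.145 = 0.01534 + 0.00371 + 0.0493 = 0.06835
P(F|B2) = 0.32·0.006 + 0.26·0.007 + 0.42·0.065 = 0.00192 + 0.00182 + 0.0273 = 0.03104
P(F|B3) = 0.37·0.179 + 0.12·0.139 + 0.51·0.148 = 0.06623 + 0.01668 + 0.07548 = 0.15839
By total probability over the outer partition,
P(F) = 0.16·0.06835 + 0.22·0.03104 + 0.62·0.15839
      = 0.010936 + 0.0068288 + 0.0982018 = 0.1159666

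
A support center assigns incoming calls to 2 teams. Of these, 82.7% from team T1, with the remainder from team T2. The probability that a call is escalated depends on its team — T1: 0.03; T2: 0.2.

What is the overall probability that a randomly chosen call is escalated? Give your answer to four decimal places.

0.0594

P(T2) = 1 − (0.827) = 0.173.
P(E) = P(E|T1)·P(T1) + P(E|T2)·P(T2)
      = 0.03·0.827 + 0.2·0.173
      = 0.02481 + 0.0346 = 0.05941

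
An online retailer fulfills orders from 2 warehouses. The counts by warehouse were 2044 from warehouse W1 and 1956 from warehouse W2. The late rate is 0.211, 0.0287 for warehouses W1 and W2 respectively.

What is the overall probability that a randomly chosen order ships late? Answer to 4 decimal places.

0.1219

Total: 2044 + 1956 = 4000.
P(W1) = 2044/4000 = 0.511. P(W2) = 1956/4000 = 0.489.
Summing over the partition,
P(L) = P(L|W1)·P(W1) + P(L|W2)·P(W2)
      = 0.211·0.511 + 0.0287·0.489
      = 0.107821 + 0.0140343 = 0.1218553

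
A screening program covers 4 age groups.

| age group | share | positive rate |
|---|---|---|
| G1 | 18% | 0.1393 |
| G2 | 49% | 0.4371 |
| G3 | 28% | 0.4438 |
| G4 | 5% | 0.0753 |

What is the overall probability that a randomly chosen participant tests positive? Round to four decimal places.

P(T) ≈ 0.3673

By the law of total probability,
P(T) = P(T|G1)·P(G1) + P(T|G2)·P(G2) + P(T|G3)·P(G3) + P(T|G4)·P(G4)
      = 0.1393·0.18 + 0.4371·0.49 + 0.4438·0.28 + 0.0753·0.05
      = 0.025074 + 0.214179 + 0.124264 + 0.003765 = 0.367282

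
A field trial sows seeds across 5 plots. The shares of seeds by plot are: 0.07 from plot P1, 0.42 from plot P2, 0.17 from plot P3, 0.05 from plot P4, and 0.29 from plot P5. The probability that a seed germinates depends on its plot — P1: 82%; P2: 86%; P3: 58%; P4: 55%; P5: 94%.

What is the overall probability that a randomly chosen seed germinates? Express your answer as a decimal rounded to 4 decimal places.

0.8173

P(G) = P(G|P1)·P(P1) + P(G|P2)·P(P2) + P(G|P3)·P(P3) + P(G|P4)·P(P4) + P(G|P5)·P(P5)
      = 0.82·0.07 + 0.86·0.42 + 0.58·0.17 + 0.55·0.05 + 0.94·0.29
      = 0.0574 + 0.3612 + 0.0986 + 0.0275 + 0.2726 = 0.8173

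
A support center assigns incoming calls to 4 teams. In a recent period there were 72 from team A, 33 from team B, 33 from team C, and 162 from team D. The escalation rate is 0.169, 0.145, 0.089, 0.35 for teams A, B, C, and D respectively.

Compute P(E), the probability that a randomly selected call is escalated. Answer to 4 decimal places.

Total: 72 + 33 + 33 + 162 = 300.
P(A) = 72/300 = 0.24. P(B) = 33/300 = 0.11. P(C) = 33/300 = 0.11. P(D) = 162/300 = 0.54.
P(E) = P(E|A)·P(A) + P(E|B)·P(B) + P(E|C)·P(C) + P(E|D)·P(D)
      = 0.169·0.24 + 0.145·0.11 + 0.089·0.11 + 0.35·0.54
      = 0.04056 + 0.01595 + 0.00979 + 0.189 = 0.2553

0.2553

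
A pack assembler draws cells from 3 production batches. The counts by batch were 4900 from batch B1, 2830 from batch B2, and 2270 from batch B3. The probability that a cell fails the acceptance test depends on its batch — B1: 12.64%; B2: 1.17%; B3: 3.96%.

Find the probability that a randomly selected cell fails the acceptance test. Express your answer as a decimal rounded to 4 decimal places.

P(F) ≈ 0.0742

Total: 4900 + 2830 + 2270 = 10000.
P(B1) = 4900/10000 = 0.49. P(B2) = 2830/10000 = 0.283. P(B3) = 2270/10000 = 0.227.
P(F) = P(F|B1)·P(B1) + P(F|B2)·P(B2) + P(F|B3)·P(B3)
      = 0.1264·0.49 + 0.0117·0.283 + 0.0396·0.227
      = 0.061936 + 0.0033111 + 0.0089892 = 0.0742363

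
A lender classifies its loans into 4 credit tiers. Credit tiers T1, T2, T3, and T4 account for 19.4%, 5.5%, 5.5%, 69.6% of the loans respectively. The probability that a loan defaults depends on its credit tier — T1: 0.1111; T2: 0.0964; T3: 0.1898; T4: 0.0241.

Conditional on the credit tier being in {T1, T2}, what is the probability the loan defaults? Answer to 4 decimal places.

P(D|S) ≈ 0.1079

Let S = {T1, T2}.
P(S) = 0.194 + 0.055 = 0.249.
P(D ∩ S) = 0.1111·0.194 + 0.0964·0.055 = 0.0215534 + 0.005302 = 0.0268554.
P(D | S) = 0.0268554 / 0.249 = 0.107853…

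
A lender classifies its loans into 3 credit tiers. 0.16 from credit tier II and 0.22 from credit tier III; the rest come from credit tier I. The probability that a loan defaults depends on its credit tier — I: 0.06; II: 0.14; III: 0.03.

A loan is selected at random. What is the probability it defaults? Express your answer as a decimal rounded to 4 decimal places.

P(I) = 1 − (0.16 + 0.22) = 0.62.
P(D) = P(D|I)·P(I) + P(D|II)·P(II) + P(D|III)·P(III)
      = 0.06·0.62 + 0.14·0.16 + 0.03·0.22
      = 0.0372 + 0.0224 + 0.0066 = 0.0662

0.0662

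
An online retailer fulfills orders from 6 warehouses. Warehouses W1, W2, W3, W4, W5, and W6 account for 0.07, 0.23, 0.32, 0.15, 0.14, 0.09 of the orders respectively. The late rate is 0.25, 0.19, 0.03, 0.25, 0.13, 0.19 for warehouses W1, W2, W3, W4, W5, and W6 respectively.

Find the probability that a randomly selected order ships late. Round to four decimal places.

P(L) = P(L|W1)·P(W1) + P(L|W2)·P(W2) + P(L|W3)·P(W3) + P(L|W4)·P(W4) + P(L|W5)·P(W5) + P(L|W6)·P(W6)
      = 0.25·0.07 + 0.19·0.23 + 0.03·0.32 + 0.25·0.15 + 0.13·0.14 + 0.19·0.09
      = 0.0175 + 0.0437 + 0.0096 + 0.0375 + 0.0182 + 0.0171 = 0.1436

P(L) ≈ 0.1436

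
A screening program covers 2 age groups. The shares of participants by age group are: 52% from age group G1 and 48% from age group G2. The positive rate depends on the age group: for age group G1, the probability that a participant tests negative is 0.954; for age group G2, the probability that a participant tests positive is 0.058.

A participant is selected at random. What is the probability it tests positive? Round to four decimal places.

P(T) ≈ 0.0518

P(T|G1) = 1 − 0.954 = 0.046.
P(T) = P(T|G1)·P(G1) + P(T|G2)·P(G2)
      = 0.046·0.52 + 0.058·0.48
      = 0.02392 + 0.02784 = 0.05176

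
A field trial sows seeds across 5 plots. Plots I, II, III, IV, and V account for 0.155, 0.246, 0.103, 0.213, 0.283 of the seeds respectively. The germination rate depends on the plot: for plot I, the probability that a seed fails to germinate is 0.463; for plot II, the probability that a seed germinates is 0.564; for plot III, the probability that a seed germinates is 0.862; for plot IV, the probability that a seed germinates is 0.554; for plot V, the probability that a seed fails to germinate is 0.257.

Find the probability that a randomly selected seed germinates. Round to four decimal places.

P(G|I) = 1 − 0.463 = 0.537.
P(G|V) = 1 − 0.257 = 0.743.
Using total probability over the partition,
P(G) = P(G|I)·P(I) + P(G|II)·P(II) + P(G|III)·P(III) + P(G|IV)·P(IV) + P(G|V)·P(V)
      = 0.537·0.155 + 0.564·0.246 + 0.862·0.103 + 0.554·0.213 + 0.743·0.283
      = 0.083235 + 0.138744 + 0.088786 + 0.118002 + 0.210269 = 0.639036

0.6390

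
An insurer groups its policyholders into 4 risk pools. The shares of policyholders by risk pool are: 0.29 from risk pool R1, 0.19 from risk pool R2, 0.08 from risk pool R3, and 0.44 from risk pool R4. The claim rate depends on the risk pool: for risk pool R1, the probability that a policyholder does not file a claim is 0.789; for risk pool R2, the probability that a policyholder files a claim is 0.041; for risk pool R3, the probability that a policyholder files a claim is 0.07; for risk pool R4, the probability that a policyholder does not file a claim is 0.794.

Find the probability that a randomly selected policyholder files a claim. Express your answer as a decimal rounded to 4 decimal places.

P(C|R1) = 1 − 0.789 = 0.211.
P(C|R4) = 1 − 0.794 = 0.206.
By the law of total probability,
P(C) = P(C|R1)·P(R1) + P(C|R2)·P(R2) + P(C|R3)·P(R3) + P(C|R4)·P(R4)
      = 0.211·0.29 + 0.041·0.19 + 0.07·0.08 + 0.206·0.44
      = 0.06119 + 0.00779 + 0.0056 + 0.09064 = 0.16522

P(C) ≈ 0.1652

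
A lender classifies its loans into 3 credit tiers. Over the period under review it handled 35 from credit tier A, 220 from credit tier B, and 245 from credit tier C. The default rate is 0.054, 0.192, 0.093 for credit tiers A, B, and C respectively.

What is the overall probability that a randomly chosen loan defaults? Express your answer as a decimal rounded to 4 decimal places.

Total: 35 + 220 + 245 = 500.
P(A) = 35/500 = 0.07. P(B) = 220/500 = 0.44. P(C) = 245/500 = 0.49.
P(D) = P(D|A)·P(A) + P(D|B)·P(B) + P(D|C)·P(C)
      = 0.054·0.07 + 0.192·0.44 + 0.093·0.49
      = 0.00378 + 0.08448 + 0.04557 = 0.13383

0.1338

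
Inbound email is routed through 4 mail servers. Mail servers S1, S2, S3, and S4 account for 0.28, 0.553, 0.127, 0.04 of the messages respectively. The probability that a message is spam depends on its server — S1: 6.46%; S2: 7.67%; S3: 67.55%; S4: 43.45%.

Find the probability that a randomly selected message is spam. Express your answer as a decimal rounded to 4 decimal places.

0.1637

P(S) = P(S|S1)·P(S1) + P(S|S2)·P(S2) + P(S|S3)·P(S3) + P(S|S4)·P(S4)
      = 0.0646·0.28 + 0.0767·0.553 + 0.6755·0.127 + 0.4345·0.04
      = 0.018088 + 0.0424151 + 0.0857885 + 0.01738 = 0.1636716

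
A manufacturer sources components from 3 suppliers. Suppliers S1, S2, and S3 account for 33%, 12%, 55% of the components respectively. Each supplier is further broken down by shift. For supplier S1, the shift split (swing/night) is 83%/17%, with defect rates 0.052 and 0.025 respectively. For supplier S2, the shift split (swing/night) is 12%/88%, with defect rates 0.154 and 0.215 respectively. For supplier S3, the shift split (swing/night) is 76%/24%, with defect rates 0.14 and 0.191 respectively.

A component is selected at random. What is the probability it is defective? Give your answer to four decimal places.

P(D|S1) = 0.83·0.052 + 0.17·0.025 = 0.04316 + 0.00425 = 0.04741
P(D|S2) = 0.12·0.154 + 0.88·0.215 = 0.01848 + 0.1892 = 0.20768
P(D|S3) = 0.76·0.14 + 0.24·0.191 = 0.1064 + 0.04584 = 0.15224
By total probability over the outer partition,
P(D) = 0.33·0.04741 + 0.12·0.20768 + 0.55·0.15224
      = 0.0156453 + 0.0249216 + 0.083732 = 0.1242989

0.1243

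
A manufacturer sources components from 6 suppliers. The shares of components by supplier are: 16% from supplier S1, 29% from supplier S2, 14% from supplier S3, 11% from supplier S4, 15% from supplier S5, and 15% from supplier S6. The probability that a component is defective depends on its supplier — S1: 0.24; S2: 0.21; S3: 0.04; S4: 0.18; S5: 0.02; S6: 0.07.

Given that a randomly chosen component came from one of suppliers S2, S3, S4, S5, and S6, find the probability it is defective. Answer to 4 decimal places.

0.1188

Let S = {S2, S3, S4, S5, S6}.
P(S) = 0.29 + 0.14 + 0.11 + 0.15 + 0.15 = 0.84.
P(D ∩ S) = 0.21·0.29 + 0.04·0.14 + 0.18·0.11 + 0.02·0.15 + 0.07·0.15 = 0.0609 + 0.0056 + 0.0198 + 0.003 + 0.0105 = 0.0998.
P(D | S) = 0.0998 / 0.84 = 0.118810…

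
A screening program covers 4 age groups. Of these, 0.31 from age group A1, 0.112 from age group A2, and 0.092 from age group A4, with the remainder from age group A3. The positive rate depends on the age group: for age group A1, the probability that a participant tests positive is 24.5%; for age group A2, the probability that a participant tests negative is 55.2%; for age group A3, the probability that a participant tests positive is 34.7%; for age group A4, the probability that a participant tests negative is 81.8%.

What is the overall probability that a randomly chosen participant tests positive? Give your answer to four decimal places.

P(A3) = 1 − (0.31 + 0.112 + 0.092) = 0.486.
P(T|A2) = 1 − 0.552 = 0.448.
P(T|A4) = 1 − 0.818 = 0.182.
P(T) = P(T|A1)·P(A1) + P(T|A2)·P(A2) + P(T|A3)·P(A3) + P(T|A4)·P(A4)
      = 0.245·0.31 + 0.448·0.112 + 0.347·0.486 + 0.182·0.092
      = 0.07595 + 0.050176 + 0.168642 + 0.016744 = 0.311512

P(T) ≈ 0.3115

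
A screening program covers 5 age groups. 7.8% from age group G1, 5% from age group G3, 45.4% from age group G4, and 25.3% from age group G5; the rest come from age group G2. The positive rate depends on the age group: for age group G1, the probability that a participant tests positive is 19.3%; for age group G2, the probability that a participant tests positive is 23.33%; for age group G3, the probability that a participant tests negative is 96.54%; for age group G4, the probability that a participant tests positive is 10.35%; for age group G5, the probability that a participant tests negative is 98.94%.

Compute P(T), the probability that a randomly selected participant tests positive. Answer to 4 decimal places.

0.1049

P(G2) = 1 − (0.078 + 0.05 + 0.454 + 0.253) = 0.165.
P(T|G3) = 1 − 0.9654 = 0.0346.
P(T|G5) = 1 − 0.9894 = 0.0106.
P(T) = P(T|G1)·P(G1) + P(T|G2)·P(G2) + P(T|G3)·P(G3) + P(T|G4)·P(G4) + P(T|G5)·P(G5)
      = 0.193·0.078 + 0.2333·0.165 + 0.0346·0.05 + 0.1035·0.454 + 0.0106·0.253
      = 0.015054 + 0.0384945 + 0.00173 + 0.046989 + 0.0026818 = 0.1049493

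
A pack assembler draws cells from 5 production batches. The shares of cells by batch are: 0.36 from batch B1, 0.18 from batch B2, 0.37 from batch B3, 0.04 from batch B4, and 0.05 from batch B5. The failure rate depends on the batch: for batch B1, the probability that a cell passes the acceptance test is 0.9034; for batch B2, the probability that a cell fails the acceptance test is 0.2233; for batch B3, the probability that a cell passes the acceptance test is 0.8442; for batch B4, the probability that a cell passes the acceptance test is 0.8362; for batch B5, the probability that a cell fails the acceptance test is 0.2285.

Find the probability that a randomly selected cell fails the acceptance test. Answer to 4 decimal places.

P(F|B1) = 1 − 0.9034 = 0.0966.
P(F|B3) = 1 − 0.8442 = 0.1558.
P(F|B4) = 1 − 0.8362 = 0.1638.
P(F) = P(F|B1)·P(B1) + P(F|B2)·P(B2) + P(F|B3)·P(B3) + P(F|B4)·P(B4) + P(F|B5)·P(B5)
      = 0.0966·0.36 + 0.2233·0.18 + 0.1558·0.37 + 0.1638·0.04 + 0.2285·0.05
      = 0.034776 + 0.040194 + 0.057646 + 0.006552 + 0.011425 = 0.150593

0.1506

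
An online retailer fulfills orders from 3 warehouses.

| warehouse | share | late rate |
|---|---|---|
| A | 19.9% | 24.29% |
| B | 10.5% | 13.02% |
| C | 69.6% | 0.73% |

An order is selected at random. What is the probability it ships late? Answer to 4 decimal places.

0.0671

Summing over the partition,
P(L) = P(L|A)·P(A) + P(L|B)·P(B) + P(L|C)·P(C)
      = 0.2429·0.199 + 0.1302·0.105 + 0.0073·0.696
      = 0.0483371 + 0.013671 + 0.0050808 = 0.0670889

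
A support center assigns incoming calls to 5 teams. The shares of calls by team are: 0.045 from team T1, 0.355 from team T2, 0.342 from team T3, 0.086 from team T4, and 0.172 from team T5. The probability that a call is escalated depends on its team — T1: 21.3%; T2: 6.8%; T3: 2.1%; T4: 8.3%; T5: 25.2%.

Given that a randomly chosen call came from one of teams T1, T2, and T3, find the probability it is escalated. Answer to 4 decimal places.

Let S = {T1, T2, T3}.
P(S) = 0.045 + 0.355 + 0.342 = 0.742.
P(E ∩ S) = 0.213·0.045 + 0.068·0.355 + 0.021·0.342 = 0.009585 + 0.02414 + 0.007182 = 0.040907.
P(E | S) = 0.040907 / 0.742 = 0.055131…

0.0551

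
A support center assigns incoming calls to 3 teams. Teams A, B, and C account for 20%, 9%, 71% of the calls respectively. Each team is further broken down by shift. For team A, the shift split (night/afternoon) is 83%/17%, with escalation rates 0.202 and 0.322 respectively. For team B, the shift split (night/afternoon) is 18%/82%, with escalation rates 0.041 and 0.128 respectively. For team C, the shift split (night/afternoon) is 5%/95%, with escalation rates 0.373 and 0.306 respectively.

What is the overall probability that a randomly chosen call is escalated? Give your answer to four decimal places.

P(E|A) = 0.83·0.202 + 0.17·0.322 = 0.16766 + 0.05474 = 0.2224
P(E|B) = 0.18·0.041 + 0.82·0.128 = 0.00738 + 0.10496 = 0.11234
P(E|C) = 0.05·0.373 + 0.95·0.306 = 0.01865 + 0.2907 = 0.30935
Then overall,
P(E) = 0.2·0.2224 + 0.09·0.11234 + 0.71·0.30935
      = 0.04448 + 0.0101106 + 0.2196385 = 0.2742291

P(E) ≈ 0.2742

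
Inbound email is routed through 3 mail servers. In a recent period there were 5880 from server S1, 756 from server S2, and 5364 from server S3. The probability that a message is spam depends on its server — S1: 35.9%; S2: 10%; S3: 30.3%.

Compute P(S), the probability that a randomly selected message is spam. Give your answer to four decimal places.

0.3177

Total: 5880 + 756 + 5364 = 12000.
P(S1) = 5880/12000 = 0.49. P(S2) = 756/12000 = 0.063. P(S3) = 5364/12000 = 0.447.
P(S) = P(S|S1)·P(S1) + P(S|S2)·P(S2) + P(S|S3)·P(S3)
      = 0.359·0.49 + 0.1·0.063 + 0.303·0.447
      = 0.17591 + 0.0063 + 0.135441 = 0.317651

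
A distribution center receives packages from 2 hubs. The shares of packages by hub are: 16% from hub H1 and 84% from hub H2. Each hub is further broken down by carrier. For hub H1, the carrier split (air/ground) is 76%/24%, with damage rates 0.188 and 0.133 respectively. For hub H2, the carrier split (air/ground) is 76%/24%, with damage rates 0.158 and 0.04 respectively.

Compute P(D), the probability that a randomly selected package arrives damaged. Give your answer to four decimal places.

P(D|H1) = 0.76·0.188 + 0.24·0.133 = 0.14288 + 0.03192 = 0.1748
P(D|H2) = 0.76·0.158 + 0.24·0.04 = 0.12008 + 0.0096 = 0.12968
By total probability over the outer partition,
P(D) = 0.16·0.1748 + 0.84·0.12968
      = 0.027968 + 0.1089312 = 0.1368992

P(D) ≈ 0.1369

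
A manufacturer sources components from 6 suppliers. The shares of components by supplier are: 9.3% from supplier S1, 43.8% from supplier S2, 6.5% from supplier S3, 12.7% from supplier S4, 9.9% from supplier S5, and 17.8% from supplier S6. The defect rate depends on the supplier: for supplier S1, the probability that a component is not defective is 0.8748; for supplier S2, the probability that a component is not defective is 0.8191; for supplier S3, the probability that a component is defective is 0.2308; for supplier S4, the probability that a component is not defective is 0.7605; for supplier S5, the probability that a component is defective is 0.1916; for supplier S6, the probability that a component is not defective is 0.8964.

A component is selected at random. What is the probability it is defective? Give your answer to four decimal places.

0.1737

P(D|S1) = 1 − 0.8748 = 0.1252.
P(D|S2) = 1 − 0.8191 = 0.1809.
P(D|S4) = 1 − 0.7605 = 0.2395.
P(D|S6) = 1 − 0.8964 = 0.1036.
Using total probability over the partition,
P(D) = P(D|S1)·P(S1) + P(D|S2)·P(S2) + P(D|S3)·P(S3) + P(D|S4)·P(S4) + P(D|S5)·P(S5) + P(D|S6)·P(S6)
      = 0.1252·0.093 + 0.1809·0.438 + 0.2308·0.065 + 0.2395·0.127 + 0.1916·0.099 + 0.1036·0.178
      = 0.0116436 + 0.0792342 + 0.015002 + 0.0304165 + 0.0189684 + 0.0184408 = 0.1737055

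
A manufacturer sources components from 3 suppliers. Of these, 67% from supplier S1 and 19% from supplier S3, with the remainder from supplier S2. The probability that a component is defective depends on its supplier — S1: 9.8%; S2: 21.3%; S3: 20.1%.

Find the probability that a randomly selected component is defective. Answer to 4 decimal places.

P(S2) = 1 − (0.67 + 0.19) = 0.14.
P(D) = P(D|S1)·P(S1) + P(D|S2)·P(S2) + P(D|S3)·P(S3)
      = 0.098·0.67 + 0.213·0.14 + 0.201·0.19
      = 0.06566 + 0.02982 + 0.03819 = 0.13367

P(D) ≈ 0.1337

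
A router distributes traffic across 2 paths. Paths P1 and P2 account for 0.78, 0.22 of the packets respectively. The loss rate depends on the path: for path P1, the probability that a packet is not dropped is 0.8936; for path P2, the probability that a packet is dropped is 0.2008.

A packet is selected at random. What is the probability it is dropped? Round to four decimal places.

P(L|P1) = 1 − 0.8936 = 0.1064.
Summing over the partition,
P(L) = P(L|P1)·P(P1) + P(L|P2)·P(P2)
      = 0.1064·0.78 + 0.2008·0.22
      = 0.082992 + 0.044176 = 0.127168

0.1272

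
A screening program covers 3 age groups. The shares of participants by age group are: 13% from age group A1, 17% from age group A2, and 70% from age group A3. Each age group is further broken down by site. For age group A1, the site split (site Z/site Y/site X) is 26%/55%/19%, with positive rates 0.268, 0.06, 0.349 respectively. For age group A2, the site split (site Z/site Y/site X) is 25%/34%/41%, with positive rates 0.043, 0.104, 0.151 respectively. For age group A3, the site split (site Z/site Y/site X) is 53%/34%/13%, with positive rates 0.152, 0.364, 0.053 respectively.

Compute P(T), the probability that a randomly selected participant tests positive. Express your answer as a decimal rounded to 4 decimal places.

P(T|A1) = 0.26·0.268 + 0.55·0.06 + 0.19·0.349 = 0.06968 + 0.033 + 0.06631 = 0.16899
P(T|A2) = 0.25·0.043 + 0.34·0.104 + 0.41·0.151 = 0.01075 + 0.03536 + 0.06191 = 0.10802
P(T|A3) = 0.53·0.152 + 0.34·0.364 + 0.13·0.053 = 0.08056 + 0.12376 + 0.00689 = 0.21121
Then overall,
P(T) = 0.13·0.16899 + 0.17·0.10802 + 0.7·0.21121
      = 0.0219687 + 0.0183634 + 0.147847 = 0.1881791

P(T) ≈ 0.1882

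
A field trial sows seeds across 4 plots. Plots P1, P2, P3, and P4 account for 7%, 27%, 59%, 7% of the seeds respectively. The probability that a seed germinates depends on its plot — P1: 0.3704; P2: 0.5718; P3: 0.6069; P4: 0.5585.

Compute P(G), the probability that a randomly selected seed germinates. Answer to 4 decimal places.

By the law of total probability,
P(G) = P(G|P1)·P(P1) + P(G|P2)·P(P2) + P(G|P3)·P(P3) + P(G|P4)·P(P4)
      = 0.3704·0.07 + 0.5718·0.27 + 0.6069·0.59 + 0.5585·0.07
      = 0.025928 + 0.154386 + 0.358071 + 0.039095 = 0.57748

P(G) ≈ 0.5775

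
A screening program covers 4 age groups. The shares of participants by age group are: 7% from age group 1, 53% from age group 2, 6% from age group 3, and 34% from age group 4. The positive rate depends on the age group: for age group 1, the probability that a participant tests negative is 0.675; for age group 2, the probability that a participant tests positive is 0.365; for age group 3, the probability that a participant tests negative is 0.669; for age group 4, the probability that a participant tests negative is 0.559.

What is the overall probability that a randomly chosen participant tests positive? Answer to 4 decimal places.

P(T|1) = 1 − 0.675 = 0.325.
P(T|3) = 1 − 0.669 = 0.331.
P(T|4) = 1 − 0.559 = 0.441.
P(T) = P(T|1)·P(1) + P(T|2)·P(2) + P(T|3)·P(3) + P(T|4)·P(4)
      = 0.325·0.07 + 0.365·0.53 + 0.331·0.06 + 0.441·0.34
      = 0.02275 + 0.19345 + 0.01986 + 0.14994 = 0.386

0.3860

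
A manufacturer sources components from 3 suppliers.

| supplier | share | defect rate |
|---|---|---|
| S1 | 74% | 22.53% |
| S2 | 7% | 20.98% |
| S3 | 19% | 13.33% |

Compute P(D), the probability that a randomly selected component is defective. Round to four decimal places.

P(D) = P(D|S1)·P(S1) + P(D|S2)·P(S2) + P(D|S3)·P(S3)
      = 0.2253·0.74 + 0.2098·0.07 + 0.1333·0.19
      = 0.166722 + 0.014686 + 0.025327 = 0.206735

P(D) ≈ 0.2067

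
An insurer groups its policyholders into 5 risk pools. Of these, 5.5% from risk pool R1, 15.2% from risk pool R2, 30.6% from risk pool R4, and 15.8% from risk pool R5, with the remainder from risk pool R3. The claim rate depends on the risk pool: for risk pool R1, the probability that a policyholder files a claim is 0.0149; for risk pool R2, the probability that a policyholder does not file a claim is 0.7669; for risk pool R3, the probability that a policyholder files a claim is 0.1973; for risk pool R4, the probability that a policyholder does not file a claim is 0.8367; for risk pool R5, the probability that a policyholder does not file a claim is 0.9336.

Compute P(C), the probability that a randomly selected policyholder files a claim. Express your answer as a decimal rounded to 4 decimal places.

0.1616

P(R3) = 1 − (0.055 + 0.152 + 0.306 + 0.158) = 0.329.
P(C|R2) = 1 − 0.7669 = 0.2331.
P(C|R4) = 1 − 0.8367 = 0.1633.
P(C|R5) = 1 − 0.9336 = 0.0664.
Summing over the partition,
P(C) = P(C|R1)·P(R1) + P(C|R2)·P(R2) + P(C|R3)·P(R3) + P(C|R4)·P(R4) + P(C|R5)·P(R5)
      = 0.0149·0.055 + 0.2331·0.152 + 0.1973·0.329 + 0.1633·0.306 + 0.0664·0.158
      = 0.0008195 + 0.0354312 + 0.0649117 + 0.0499698 + 0.0104912 = 0.1616234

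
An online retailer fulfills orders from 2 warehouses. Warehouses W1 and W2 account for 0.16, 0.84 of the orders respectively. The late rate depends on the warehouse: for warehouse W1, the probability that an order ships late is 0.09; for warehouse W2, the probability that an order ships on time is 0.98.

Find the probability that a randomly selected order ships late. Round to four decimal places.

0.0312

P(L|W2) = 1 − 0.98 = 0.02.
P(L) = P(L|W1)·P(W1) + P(L|W2)·P(W2)
      = 0.09·0.16 + 0.02·0.84
      = 0.0144 + 0.0168 = 0.0312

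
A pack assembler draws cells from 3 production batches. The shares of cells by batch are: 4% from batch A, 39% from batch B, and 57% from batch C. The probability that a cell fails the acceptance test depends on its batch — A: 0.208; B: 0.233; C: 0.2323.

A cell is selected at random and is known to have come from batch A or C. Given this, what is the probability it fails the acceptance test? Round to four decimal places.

Let S = {A, C}.
P(S) = 0.04 + 0.57 = 0.61.
P(F ∩ S) = 0.208·0.04 + 0.2323·0.57 = 0.00832 + 0.132411 = 0.140731.
P(F | S) = 0.140731 / 0.61 = 0.230707…

0.2307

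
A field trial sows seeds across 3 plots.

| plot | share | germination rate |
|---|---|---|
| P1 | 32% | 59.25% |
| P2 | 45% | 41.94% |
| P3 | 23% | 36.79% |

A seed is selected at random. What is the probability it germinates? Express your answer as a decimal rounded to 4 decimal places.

P(G) ≈ 0.4629

Summing over the partition,
P(G) = P(G|P1)·P(P1) + P(G|P2)·P(P2) + P(G|P3)·P(P3)
      = 0.5925·0.32 + 0.4194·0.45 + 0.3679·0.23
      = 0.1896 + 0.18873 + 0.084617 = 0.462947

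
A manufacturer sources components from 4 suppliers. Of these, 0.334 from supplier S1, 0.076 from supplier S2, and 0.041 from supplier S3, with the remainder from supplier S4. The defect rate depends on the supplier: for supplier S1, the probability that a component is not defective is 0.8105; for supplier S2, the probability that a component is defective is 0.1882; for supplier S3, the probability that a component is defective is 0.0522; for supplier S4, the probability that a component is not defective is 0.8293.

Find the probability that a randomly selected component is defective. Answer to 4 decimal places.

P(D) ≈ 0.1735

P(S4) = 1 − (0.334 + 0.076 + 0.041) = 0.549.
P(D|S1) = 1 − 0.8105 = 0.1895.
P(D|S4) = 1 − 0.8293 = 0.1707.
Using total probability over the partition,
P(D) = P(D|S1)·P(S1) + P(D|S2)·P(S2) + P(D|S3)·P(S3) + P(D|S4)·P(S4)
      = 0.1895·0.334 + 0.1882·0.076 + 0.0522·0.041 + 0.1707·0.549
      = 0.063293 + 0.0143032 + 0.0021402 + 0.0937143 = 0.1734507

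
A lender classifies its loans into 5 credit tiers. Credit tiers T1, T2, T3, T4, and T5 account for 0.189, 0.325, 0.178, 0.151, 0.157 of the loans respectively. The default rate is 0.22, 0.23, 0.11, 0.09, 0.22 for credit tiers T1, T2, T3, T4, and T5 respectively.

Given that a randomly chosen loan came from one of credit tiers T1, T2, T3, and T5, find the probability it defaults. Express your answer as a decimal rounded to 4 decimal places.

Let S = {T1, T2, T3, T5}.
P(S) = 0.189 + 0.325 + 0.178 + 0.157 = 0.849.
P(D ∩ S) = 0.22·0.189 + 0.23·0.325 + 0.11·0.178 + 0.22·0.157 = 0.04158 + 0.07475 + 0.01958 + 0.03454 = 0.17045.
P(D | S) = 0.17045 / 0.849 = 0.200766…

P(D|S) ≈ 0.2008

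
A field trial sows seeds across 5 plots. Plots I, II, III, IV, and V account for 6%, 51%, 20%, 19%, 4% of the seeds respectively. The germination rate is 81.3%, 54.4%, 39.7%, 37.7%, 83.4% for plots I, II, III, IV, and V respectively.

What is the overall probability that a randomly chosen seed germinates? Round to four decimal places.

P(G) = P(G|I)·P(I) + P(G|II)·P(II) + P(G|III)·P(III) + P(G|IV)·P(IV) + P(G|V)·P(V)
      = 0.813·0.06 + 0.544·0.51 + 0.397·0.2 + 0.377·0.19 + 0.834·0.04
      = 0.04878 + 0.27744 + 0.0794 + 0.07163 + 0.03336 = 0.51061

0.5106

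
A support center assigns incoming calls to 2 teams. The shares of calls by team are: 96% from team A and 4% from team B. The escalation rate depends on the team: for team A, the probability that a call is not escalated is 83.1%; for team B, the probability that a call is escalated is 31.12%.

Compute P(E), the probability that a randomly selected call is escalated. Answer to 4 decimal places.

0.1747

P(E|A) = 1 − 0.831 = 0.169.
Summing over the partition,
P(E) = P(E|A)·P(A) + P(E|B)·P(B)
      = 0.169·0.96 + 0.3112·0.04
      = 0.16224 + 0.012448 = 0.174688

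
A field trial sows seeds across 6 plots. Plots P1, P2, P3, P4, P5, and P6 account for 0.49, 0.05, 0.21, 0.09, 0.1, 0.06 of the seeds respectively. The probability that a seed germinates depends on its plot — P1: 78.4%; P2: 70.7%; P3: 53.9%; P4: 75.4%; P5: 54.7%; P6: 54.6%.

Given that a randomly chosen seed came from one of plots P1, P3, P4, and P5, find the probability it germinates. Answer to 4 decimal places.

Let S = {P1, P3, P4, P5}.
P(S) = 0.49 + 0.21 + 0.09 + 0.1 = 0.89.
P(G ∩ S) = 0.784·0.49 + 0.539·0.21 + 0.754·0.09 + 0.547·0.1 = 0.38416 + 0.11319 + 0.06786 + 0.0547 = 0.61991.
P(G | S) = 0.61991 / 0.89 = 0.696528…

0.6965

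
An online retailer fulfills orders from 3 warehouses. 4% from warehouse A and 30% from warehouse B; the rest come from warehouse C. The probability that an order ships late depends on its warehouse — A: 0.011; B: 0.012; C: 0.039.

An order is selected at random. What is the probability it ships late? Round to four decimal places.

P(C) = 1 − (0.04 + 0.3) = 0.66.
P(L) = P(L|A)·P(A) + P(L|B)·P(B) + P(L|C)·P(C)
      = 0.011·0.04 + 0.012·0.3 + 0.039·0.66
      = 0.00044 + 0.0036 + 0.02574 = 0.02978

0.0298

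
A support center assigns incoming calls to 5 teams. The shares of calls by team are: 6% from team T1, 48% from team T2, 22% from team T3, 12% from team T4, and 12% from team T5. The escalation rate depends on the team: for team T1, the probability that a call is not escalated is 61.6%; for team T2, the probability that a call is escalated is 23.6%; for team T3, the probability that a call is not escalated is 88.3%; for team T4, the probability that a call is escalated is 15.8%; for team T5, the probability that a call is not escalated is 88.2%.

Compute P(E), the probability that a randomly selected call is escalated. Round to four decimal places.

P(E|T1) = 1 − 0.616 = 0.384.
P(E|T3) = 1 − 0.883 = 0.117.
P(E|T5) = 1 − 0.882 = 0.118.
By the law of total probability,
P(E) = P(E|T1)·P(T1) + P(E|T2)·P(T2) + P(E|T3)·P(T3) + P(E|T4)·P(T4) + P(E|T5)·P(T5)
      = 0.384·0.06 + 0.236·0.48 + 0.117·0.22 + 0.158·0.12 + 0.118·0.12
      = 0.02304 + 0.11328 + 0.02574 + 0.01896 + 0.01416 = 0.19518

0.1952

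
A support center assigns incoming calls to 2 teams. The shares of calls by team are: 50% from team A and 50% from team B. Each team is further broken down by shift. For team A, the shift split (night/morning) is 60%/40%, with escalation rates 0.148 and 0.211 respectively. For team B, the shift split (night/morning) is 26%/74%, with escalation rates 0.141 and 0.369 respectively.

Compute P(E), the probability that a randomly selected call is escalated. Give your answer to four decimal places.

P(E) ≈ 0.2415

P(E|A) = 0.6·0.148 + 0.4·0.211 = 0.0888 + 0.0844 = 0.1732
P(E|B) = 0.26·0.141 + 0.74·0.369 = 0.03666 + 0.27306 = 0.30972
By total probability over the outer partition,
P(E) = 0.5·0.1732 + 0.5·0.30972
      = 0.0866 + 0.15486 = 0.24146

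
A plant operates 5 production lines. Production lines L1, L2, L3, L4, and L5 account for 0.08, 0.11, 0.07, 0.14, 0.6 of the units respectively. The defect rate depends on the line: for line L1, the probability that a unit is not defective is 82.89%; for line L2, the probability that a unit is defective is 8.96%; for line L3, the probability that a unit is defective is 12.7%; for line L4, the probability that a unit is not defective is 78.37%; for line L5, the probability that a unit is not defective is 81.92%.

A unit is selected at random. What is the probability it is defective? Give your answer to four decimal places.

P(D) ≈ 0.1712

P(D|L1) = 1 − 0.8289 = 0.1711.
P(D|L4) = 1 − 0.7837 = 0.2163.
P(D|L5) = 1 − 0.8192 = 0.1808.
P(D) = P(D|L1)·P(L1) + P(D|L2)·P(L2) + P(D|L3)·P(L3) + P(D|L4)·P(L4) + P(D|L5)·P(L5)
      = 0.1711·0.08 + 0.0896·0.11 + 0.127·0.07 + 0.2163·0.14 + 0.1808·0.6
      = 0.013688 + 0.009856 + 0.00889 + 0.030282 + 0.10848 = 0.171196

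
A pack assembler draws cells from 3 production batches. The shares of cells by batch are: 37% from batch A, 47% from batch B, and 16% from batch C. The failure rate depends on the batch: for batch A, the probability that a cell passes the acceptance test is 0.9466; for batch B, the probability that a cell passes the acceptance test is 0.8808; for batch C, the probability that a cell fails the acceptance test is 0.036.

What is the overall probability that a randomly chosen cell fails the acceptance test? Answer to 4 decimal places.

P(F) ≈ 0.0815

P(F|A) = 1 − 0.9466 = 0.0534.
P(F|B) = 1 − 0.8808 = 0.1192.
P(F) = P(F|A)·P(A) + P(F|B)·P(B) + P(F|C)·P(C)
      = 0.0534·0.37 + 0.1192·0.47 + 0.036·0.16
      = 0.019758 + 0.056024 + 0.00576 = 0.081542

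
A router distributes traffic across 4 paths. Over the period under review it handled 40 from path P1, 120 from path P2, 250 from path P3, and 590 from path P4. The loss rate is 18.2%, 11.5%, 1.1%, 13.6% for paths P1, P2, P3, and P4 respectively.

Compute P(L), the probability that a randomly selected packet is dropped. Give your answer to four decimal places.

Total: 40 + 120 + 250 + 590 = 1000.
P(P1) = 40/1000 = 0.04. P(P2) = 120/1000 = 0.12. P(P3) = 250/1000 = 0.25. P(P4) = 590/1000 = 0.59.
Summing over the partition,
P(L) = P(L|P1)·P(P1) + P(L|P2)·P(P2) + P(L|P3)·P(P3) + P(L|P4)·P(P4)
      = 0.182·0.04 + 0.115·0.12 + 0.011·0.25 + 0.136·0.59
      = 0.00728 + 0.0138 + 0.00275 + 0.08024 = 0.10407

P(L) ≈ 0.1041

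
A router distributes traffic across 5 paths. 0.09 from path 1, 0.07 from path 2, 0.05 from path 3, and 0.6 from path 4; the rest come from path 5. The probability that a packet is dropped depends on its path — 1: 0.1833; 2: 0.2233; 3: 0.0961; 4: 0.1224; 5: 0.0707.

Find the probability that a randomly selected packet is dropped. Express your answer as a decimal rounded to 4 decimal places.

0.1238

P(5) = 1 − (0.09 + 0.07 + 0.05 + 0.6) = 0.19.
P(L) = P(L|1)·P(1) + P(L|2)·P(2) + P(L|3)·P(3) + P(L|4)·P(4) + P(L|5)·P(5)
      = 0.1833·0.09 + 0.2233·0.07 + 0.0961·0.05 + 0.1224·0.6 + 0.0707·0.19
      = 0.016497 + 0.015631 + 0.004805 + 0.07344 + 0.013433 = 0.123806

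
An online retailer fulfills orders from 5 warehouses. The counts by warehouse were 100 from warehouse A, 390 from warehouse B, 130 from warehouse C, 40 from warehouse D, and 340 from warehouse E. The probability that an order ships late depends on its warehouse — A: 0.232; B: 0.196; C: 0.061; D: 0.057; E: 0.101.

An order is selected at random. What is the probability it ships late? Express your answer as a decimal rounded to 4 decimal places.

P(L) ≈ 0.1442

Total: 100 + 390 + 130 + 40 + 340 = 1000.
P(A) = 100/1000 = 0.1. P(B) = 390/1000 = 0.39. P(C) = 130/1000 = 0.13. P(D) = 40/1000 = 0.04. P(E) = 340/1000 = 0.34.
P(L) = P(L|A)·P(A) + P(L|B)·P(B) + P(L|C)·P(C) + P(L|D)·P(D) + P(L|E)·P(E)
      = 0.232·0.1 + 0.196·0.39 + 0.061·0.13 + 0.057·0.04 + 0.101·0.34
      = 0.0232 + 0.07644 + 0.00793 + 0.00228 + 0.03434 = 0.14419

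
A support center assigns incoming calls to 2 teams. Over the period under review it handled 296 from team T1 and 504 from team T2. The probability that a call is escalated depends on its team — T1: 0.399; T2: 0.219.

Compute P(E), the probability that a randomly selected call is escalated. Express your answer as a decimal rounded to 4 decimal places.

Total: 296 + 504 = 800.
P(T1) = 296/800 = 0.37. P(T2) = 504/800 = 0.63.
P(E) = P(E|T1)·P(T1) + P(E|T2)·P(T2)
      = 0.399·0.37 + 0.219·0.63
      = 0.14763 + 0.13797 = 0.2856

0.2856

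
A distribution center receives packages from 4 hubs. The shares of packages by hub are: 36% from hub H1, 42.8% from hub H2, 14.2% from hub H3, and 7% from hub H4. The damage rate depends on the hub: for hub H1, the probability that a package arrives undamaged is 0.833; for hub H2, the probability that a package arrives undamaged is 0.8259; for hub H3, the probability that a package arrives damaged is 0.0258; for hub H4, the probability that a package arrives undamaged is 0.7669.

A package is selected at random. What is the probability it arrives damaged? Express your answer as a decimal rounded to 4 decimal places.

P(D|H1) = 1 − 0.833 = 0.167.
P(D|H2) = 1 − 0.8259 = 0.1741.
P(D|H4) = 1 − 0.7669 = 0.2331.
Summing over the partition,
P(D) = P(D|H1)·P(H1) + P(D|H2)·P(H2) + P(D|H3)·P(H3) + P(D|H4)·P(H4)
      = 0.167·0.36 + 0.1741·0.428 + 0.0258·0.142 + 0.2331·0.07
      = 0.06012 + 0.0745148 + 0.0036636 + 0.016317 = 0.1546154

P(D) ≈ 0.1546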